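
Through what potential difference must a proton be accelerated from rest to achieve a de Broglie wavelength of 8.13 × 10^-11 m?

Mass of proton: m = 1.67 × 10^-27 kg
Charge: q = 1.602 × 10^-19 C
1.24 × 10^-1 V

From λ = h/√(2mqV), we solve for V:

λ² = h²/(2mqV)
V = h²/(2mqλ²)
V = (6.626 × 10^-34 J·s)² / (2 × 1.67 × 10^-27 kg × 1.602 × 10^-19 C × (8.13 × 10^-11 m)²)
V = 1.24 × 10^-1 V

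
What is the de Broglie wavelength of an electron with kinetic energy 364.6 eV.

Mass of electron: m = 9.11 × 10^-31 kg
6.42 × 10^-11 m

Using λ = h/√(2mKE):

First convert KE to Joules: KE = 364.6 eV = 5.842 × 10^-17 J

λ = h/√(2mKE)
λ = (6.626 × 10^-34 J·s) / √(2 × 9.11 × 10^-31 kg × 5.842 × 10^-17 J)
λ = 6.42 × 10^-11 m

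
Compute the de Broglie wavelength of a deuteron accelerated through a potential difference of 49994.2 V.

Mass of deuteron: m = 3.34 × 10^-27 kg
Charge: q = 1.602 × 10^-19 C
9.06 × 10^-14 m

When a particle is accelerated through voltage V, it gains kinetic energy KE = qV.

The de Broglie wavelength is then λ = h/√(2mqV):

λ = h/√(2mqV)
λ = (6.626 × 10^-34 J·s) / √(2 × 3.34 × 10^-27 kg × 1.602 × 10^-19 C × 49994.2 V)
λ = 9.06 × 10^-14 m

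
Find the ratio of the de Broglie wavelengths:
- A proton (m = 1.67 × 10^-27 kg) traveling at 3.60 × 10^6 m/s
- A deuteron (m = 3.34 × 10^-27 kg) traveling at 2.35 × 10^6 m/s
λ₁/λ₂ = 1.31

Using λ = h/(mv):

λ₁ = h/(m₁v₁) = 1.10 × 10^-13 m
λ₂ = h/(m₂v₂) = 8.44 × 10^-14 m

Ratio λ₁/λ₂ = (m₂v₂)/(m₁v₁)
         = (3.34 × 10^-27 kg × 2.35 × 10^6 m/s) / (1.67 × 10^-27 kg × 3.60 × 10^6 m/s)
         = 1.31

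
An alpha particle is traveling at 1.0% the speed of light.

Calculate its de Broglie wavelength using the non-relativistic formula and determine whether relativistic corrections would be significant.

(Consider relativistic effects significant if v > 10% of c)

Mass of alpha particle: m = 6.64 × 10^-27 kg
No, relativistic corrections are not needed.

Using the non-relativistic de Broglie formula λ = h/(mv):

v = 1.0% × c = 2.998 × 10^6 m/s

λ = h/(mv)
λ = (6.626 × 10^-34 J·s) / (6.64 × 10^-27 kg × 2.998 × 10^6 m/s)
λ = 3.33 × 10^-14 m

Since v = 1.0% of c < 10% of c, relativistic corrections are NOT significant and this non-relativistic result is a good approximation.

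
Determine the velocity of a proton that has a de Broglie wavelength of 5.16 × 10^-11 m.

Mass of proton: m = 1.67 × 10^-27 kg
7.69 × 10^3 m/s

From the de Broglie relation λ = h/(mv), we solve for v:

v = h/(mλ)
v = (6.626 × 10^-34 J·s) / (1.67 × 10^-27 kg × 5.16 × 10^-11 m)
v = 7.69 × 10^3 m/s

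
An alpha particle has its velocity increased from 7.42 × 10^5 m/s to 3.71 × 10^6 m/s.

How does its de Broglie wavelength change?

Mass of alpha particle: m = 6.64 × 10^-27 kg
The wavelength decreases by a factor of 5.

Using λ = h/(mv):

Initial wavelength: λ₁ = h/(mv₁) = 1.34 × 10^-13 m
Final wavelength: λ₂ = h/(mv₂) = 2.69 × 10^-14 m

Since λ ∝ 1/v, when velocity increases by a factor of 5, the wavelength decreases by a factor of 5.

λ₂/λ₁ = v₁/v₂ = 1/5

The wavelength decreases by a factor of 5.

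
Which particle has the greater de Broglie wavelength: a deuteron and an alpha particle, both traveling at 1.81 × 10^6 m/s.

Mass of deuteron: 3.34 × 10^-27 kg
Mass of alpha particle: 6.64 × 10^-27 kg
The deuteron has the longer wavelength.

Using λ = h/(mv), since both particles have the same velocity, the wavelength depends only on mass.

For deuteron: λ₁ = h/(m₁v) = 1.10 × 10^-13 m
For alpha particle: λ₂ = h/(m₂v) = 5.51 × 10^-14 m

Since λ ∝ 1/m at constant velocity, the lighter particle has the longer wavelength.

The deuteron has the longer de Broglie wavelength.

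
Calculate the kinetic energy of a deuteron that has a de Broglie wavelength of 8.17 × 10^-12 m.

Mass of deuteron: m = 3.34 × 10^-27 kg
9.85 × 10^-19 J (or 6.15 eV)

From λ = h/√(2mKE), we solve for KE:

λ² = h²/(2mKE)
KE = h²/(2mλ²)
KE = (6.626 × 10^-34 J·s)² / (2 × 3.34 × 10^-27 kg × (8.17 × 10^-12 m)²)
KE = 9.85 × 10^-19 J
KE = 6.15 eV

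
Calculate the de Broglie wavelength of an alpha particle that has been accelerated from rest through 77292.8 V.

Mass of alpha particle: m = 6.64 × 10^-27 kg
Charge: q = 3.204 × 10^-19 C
3.65 × 10^-14 m

When a particle is accelerated through voltage V, it gains kinetic energy KE = qV.

The de Broglie wavelength is then λ = h/√(2mqV):

λ = h/√(2mqV)
λ = (6.626 × 10^-34 J·s) / √(2 × 6.64 × 10^-27 kg × 3.204 × 10^-19 C × 77292.8 V)
λ = 3.65 × 10^-14 m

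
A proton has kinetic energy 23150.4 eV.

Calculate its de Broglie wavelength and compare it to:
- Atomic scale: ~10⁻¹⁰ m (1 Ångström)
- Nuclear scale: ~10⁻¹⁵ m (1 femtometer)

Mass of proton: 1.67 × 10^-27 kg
λ = 1.88 × 10^-13 m, which is between nuclear and atomic scales.

Using λ = h/√(2mKE):

KE = 23150.4 eV = 3.709 × 10^-15 J

λ = h/√(2mKE)
λ = (6.626 × 10^-34 J·s) / √(2 × 1.67 × 10^-27 kg × 3.709 × 10^-15 J)
λ = 1.88 × 10^-13 m

Comparison:
- Atomic scale (10⁻¹⁰ m): λ is 0.0019× this size
- Nuclear scale (10⁻¹⁵ m): λ is 1.9e+02× this size

The wavelength is between nuclear and atomic scales.

This wavelength is appropriate for probing atomic structure but too large for nuclear physics experiments.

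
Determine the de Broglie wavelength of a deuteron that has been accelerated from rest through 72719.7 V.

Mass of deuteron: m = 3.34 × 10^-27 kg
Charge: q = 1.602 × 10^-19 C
7.51 × 10^-14 m

When a particle is accelerated through voltage V, it gains kinetic energy KE = qV.

The de Broglie wavelength is then λ = h/√(2mqV):

λ = h/√(2mqV)
λ = (6.626 × 10^-34 J·s) / √(2 × 3.34 × 10^-27 kg × 1.602 × 10^-19 C × 72719.7 V)
λ = 7.51 × 10^-14 m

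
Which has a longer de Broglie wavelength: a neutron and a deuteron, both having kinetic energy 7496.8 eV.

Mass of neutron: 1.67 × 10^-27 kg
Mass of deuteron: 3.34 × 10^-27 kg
The neutron has the longer wavelength.

Using λ = h/√(2mKE):

For neutron: λ₁ = h/√(2m₁KE) = 3.31 × 10^-13 m
For deuteron: λ₂ = h/√(2m₂KE) = 2.34 × 10^-13 m

Since λ ∝ 1/√m at constant kinetic energy, the lighter particle has the longer wavelength.

The neutron has the longer de Broglie wavelength.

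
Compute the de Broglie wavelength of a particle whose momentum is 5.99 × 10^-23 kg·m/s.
1.11 × 10^-11 m

Using the de Broglie relation λ = h/p:

λ = h/p
λ = (6.626 × 10^-34 J·s) / (5.99 × 10^-23 kg·m/s)
λ = 1.11 × 10^-11 m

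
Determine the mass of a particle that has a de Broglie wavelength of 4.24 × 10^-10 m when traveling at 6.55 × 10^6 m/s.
2.39 × 10^-31 kg

From the de Broglie relation λ = h/(mv), we solve for m:

m = h/(λv)
m = (6.626 × 10^-34 J·s) / (4.24 × 10^-10 m × 6.55 × 10^6 m/s)
m = 2.39 × 10^-31 kg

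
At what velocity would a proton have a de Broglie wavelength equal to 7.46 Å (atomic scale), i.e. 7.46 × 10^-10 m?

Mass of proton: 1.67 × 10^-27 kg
5.32 × 10^2 m/s

From λ = h/(mv), solve for v:

v = h/(mλ)
v = (6.626 × 10^-34 J·s) / (1.67 × 10^-27 kg × 7.46 × 10^-10 m)
v = 5.32 × 10^2 m/s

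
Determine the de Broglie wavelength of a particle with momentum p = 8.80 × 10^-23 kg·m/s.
7.53 × 10^-12 m

Using the de Broglie relation λ = h/p:

λ = h/p
λ = (6.626 × 10^-34 J·s) / (8.80 × 10^-23 kg·m/s)
λ = 7.53 × 10^-12 m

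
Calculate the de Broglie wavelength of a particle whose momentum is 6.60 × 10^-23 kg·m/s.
1.00 × 10^-11 m

Using the de Broglie relation λ = h/p:

λ = h/p
λ = (6.626 × 10^-34 J·s) / (6.60 × 10^-23 kg·m/s)
λ = 1.00 × 10^-11 m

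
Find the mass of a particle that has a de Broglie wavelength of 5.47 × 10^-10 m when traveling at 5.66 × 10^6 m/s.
2.14 × 10^-31 kg

From the de Broglie relation λ = h/(mv), we solve for m:

m = h/(λv)
m = (6.626 × 10^-34 J·s) / (5.47 × 10^-10 m × 5.66 × 10^6 m/s)
m = 2.14 × 10^-31 kg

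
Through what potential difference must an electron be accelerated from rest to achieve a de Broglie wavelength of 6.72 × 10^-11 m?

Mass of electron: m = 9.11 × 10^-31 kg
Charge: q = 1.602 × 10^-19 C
333 V

From λ = h/√(2mqV), we solve for V:

λ² = h²/(2mqV)
V = h²/(2mqλ²)
V = (6.626 × 10^-34 J·s)² / (2 × 9.11 × 10^-31 kg × 1.602 × 10^-19 C × (6.72 × 10^-11 m)²)
V = 333 V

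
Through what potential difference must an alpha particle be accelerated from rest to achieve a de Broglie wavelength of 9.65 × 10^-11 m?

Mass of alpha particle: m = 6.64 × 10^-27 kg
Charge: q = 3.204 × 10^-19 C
1.11 × 10^-2 V

From λ = h/√(2mqV), we solve for V:

λ² = h²/(2mqV)
V = h²/(2mqλ²)
V = (6.626 × 10^-34 J·s)² / (2 × 6.64 × 10^-27 kg × 3.204 × 10^-19 C × (9.65 × 10^-11 m)²)
V = 1.11 × 10^-2 V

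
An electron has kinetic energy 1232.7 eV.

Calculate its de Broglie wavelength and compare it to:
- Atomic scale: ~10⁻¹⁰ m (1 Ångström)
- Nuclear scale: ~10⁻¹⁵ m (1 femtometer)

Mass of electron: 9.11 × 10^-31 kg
λ = 3.49 × 10^-11 m, which is between nuclear and atomic scales.

Using λ = h/√(2mKE):

KE = 1232.7 eV = 1.975 × 10^-16 J

λ = h/√(2mKE)
λ = (6.626 × 10^-34 J·s) / √(2 × 9.11 × 10^-31 kg × 1.975 × 10^-16 J)
λ = 3.49 × 10^-11 m

Comparison:
- Atomic scale (10⁻¹⁰ m): λ is 0.35× this size
- Nuclear scale (10⁻¹⁵ m): λ is 3.5e+04× this size

The wavelength is between nuclear and atomic scales.

This wavelength is appropriate for probing atomic structure but too large for nuclear physics experiments.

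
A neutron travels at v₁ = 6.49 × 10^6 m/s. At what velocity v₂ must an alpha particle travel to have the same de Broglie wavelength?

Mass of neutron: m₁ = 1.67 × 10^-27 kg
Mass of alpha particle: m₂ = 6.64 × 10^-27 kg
v₂ = 1.63 × 10^6 m/s

For equal de Broglie wavelengths: λ₁ = λ₂

h/(m₁v₁) = h/(m₂v₂)
m₁v₁ = m₂v₂
v₂ = v₁ · (m₁/m₂)

v₂ = 6.49 × 10^6 m/s × (1.67 × 10^-27 kg / 6.64 × 10^-27 kg)
v₂ = 1.63 × 10^6 m/s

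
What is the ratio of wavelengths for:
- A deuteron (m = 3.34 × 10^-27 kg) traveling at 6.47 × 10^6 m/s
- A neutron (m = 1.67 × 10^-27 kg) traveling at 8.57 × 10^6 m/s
λ₁/λ₂ = 0.662

Using λ = h/(mv):

λ₁ = h/(m₁v₁) = 3.07 × 10^-14 m
λ₂ = h/(m₂v₂) = 4.63 × 10^-14 m

Ratio λ₁/λ₂ = (m₂v₂)/(m₁v₁)
         = (1.67 × 10^-27 kg × 8.57 × 10^6 m/s) / (3.34 × 10^-27 kg × 6.47 × 10^6 m/s)
         = 0.662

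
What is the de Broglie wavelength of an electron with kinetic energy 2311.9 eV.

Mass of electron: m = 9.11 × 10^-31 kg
2.55 × 10^-11 m

Using λ = h/√(2mKE):

First convert KE to Joules: KE = 2311.9 eV = 3.704 × 10^-16 J

λ = h/√(2mKE)
λ = (6.626 × 10^-34 J·s) / √(2 × 9.11 × 10^-31 kg × 3.704 × 10^-16 J)
λ = 2.55 × 10^-11 m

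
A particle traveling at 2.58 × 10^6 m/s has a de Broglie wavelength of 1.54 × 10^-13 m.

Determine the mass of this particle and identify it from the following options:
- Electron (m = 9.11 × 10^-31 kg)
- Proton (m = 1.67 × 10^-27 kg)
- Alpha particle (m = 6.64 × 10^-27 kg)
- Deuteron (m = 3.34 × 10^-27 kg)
The particle is a proton.

From λ = h/(mv), solve for mass:

m = h/(λv)
m = (6.626 × 10^-34 J·s) / (1.54 × 10^-13 m × 2.58 × 10^6 m/s)
m = 1.67 × 10^-27 kg

Comparing with the listed masses, this is closest to a proton.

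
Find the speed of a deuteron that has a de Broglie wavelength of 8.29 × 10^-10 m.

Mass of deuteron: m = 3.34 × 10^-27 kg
2.39 × 10^2 m/s

From the de Broglie relation λ = h/(mv), we solve for v:

v = h/(mλ)
v = (6.626 × 10^-34 J·s) / (3.34 × 10^-27 kg × 8.29 × 10^-10 m)
v = 2.39 × 10^2 m/s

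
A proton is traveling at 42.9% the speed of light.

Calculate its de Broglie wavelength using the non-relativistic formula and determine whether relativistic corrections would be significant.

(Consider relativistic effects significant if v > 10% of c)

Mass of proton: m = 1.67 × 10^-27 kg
Yes, relativistic corrections are needed.

Using the non-relativistic de Broglie formula λ = h/(mv):

v = 42.9% × c = 1.286 × 10^8 m/s

λ = h/(mv)
λ = (6.626 × 10^-34 J·s) / (1.67 × 10^-27 kg × 1.286 × 10^8 m/s)
λ = 3.09 × 10^-15 m

Since v = 42.9% of c > 10% of c, relativistic corrections ARE significant and the actual wavelength would differ from this non-relativistic estimate.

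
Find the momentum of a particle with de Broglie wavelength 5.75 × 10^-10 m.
1.15 × 10^-24 kg·m/s

From the de Broglie relation λ = h/p, we solve for p:

p = h/λ
p = (6.626 × 10^-34 J·s) / (5.75 × 10^-10 m)
p = 1.15 × 10^-24 kg·m/s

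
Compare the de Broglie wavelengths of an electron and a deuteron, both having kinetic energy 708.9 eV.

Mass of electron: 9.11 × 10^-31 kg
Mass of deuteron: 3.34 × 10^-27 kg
The electron has the longer wavelength.

Using λ = h/√(2mKE):

For electron: λ₁ = h/√(2m₁KE) = 4.61 × 10^-11 m
For deuteron: λ₂ = h/√(2m₂KE) = 7.61 × 10^-13 m

Since λ ∝ 1/√m at constant kinetic energy, the lighter particle has the longer wavelength.

The electron has the longer de Broglie wavelength.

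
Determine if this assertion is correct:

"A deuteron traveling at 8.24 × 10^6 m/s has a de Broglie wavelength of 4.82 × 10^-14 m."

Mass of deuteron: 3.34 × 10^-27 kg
False

The claim is incorrect.

Using λ = h/(mv):
λ = (6.626 × 10^-34 J·s) / (3.34 × 10^-27 kg × 8.24 × 10^6 m/s)
λ = 2.41 × 10^-14 m

The actual wavelength differs from the claimed 4.82 × 10^-14 m.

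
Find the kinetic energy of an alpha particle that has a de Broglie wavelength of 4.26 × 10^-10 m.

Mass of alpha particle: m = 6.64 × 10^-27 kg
1.82 × 10^-22 J (or 1.14 × 10^-3 eV)

From λ = h/√(2mKE), we solve for KE:

λ² = h²/(2mKE)
KE = h²/(2mλ²)
KE = (6.626 × 10^-34 J·s)² / (2 × 6.64 × 10^-27 kg × (4.26 × 10^-10 m)²)
KE = 1.82 × 10^-22 J
KE = 1.14 × 10^-3 eV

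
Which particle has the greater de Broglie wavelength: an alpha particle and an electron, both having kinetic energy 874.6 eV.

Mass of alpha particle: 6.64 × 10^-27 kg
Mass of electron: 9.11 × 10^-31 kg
The electron has the longer wavelength.

Using λ = h/√(2mKE):

For alpha particle: λ₁ = h/√(2m₁KE) = 4.86 × 10^-13 m
For electron: λ₂ = h/√(2m₂KE) = 4.15 × 10^-11 m

Since λ ∝ 1/√m at constant kinetic energy, the lighter particle has the longer wavelength.

The electron has the longer de Broglie wavelength.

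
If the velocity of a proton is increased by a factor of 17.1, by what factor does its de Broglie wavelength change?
The wavelength decreases by a factor of 17.1.

From λ = h/(mv), the wavelength is inversely proportional to velocity:

λ ∝ 1/v

If v → 17.1v, then λ → λ/17.1

When velocity is increased by a factor of 17.1, the wavelength decreases by a factor of 17.1.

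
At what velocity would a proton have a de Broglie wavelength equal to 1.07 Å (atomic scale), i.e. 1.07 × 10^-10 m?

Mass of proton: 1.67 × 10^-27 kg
3.71 × 10^3 m/s

From λ = h/(mv), solve for v:

v = h/(mλ)
v = (6.626 × 10^-34 J·s) / (1.67 × 10^-27 kg × 1.07 × 10^-10 m)
v = 3.71 × 10^3 m/s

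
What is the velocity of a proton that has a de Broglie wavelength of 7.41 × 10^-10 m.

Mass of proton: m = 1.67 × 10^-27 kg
5.35 × 10^2 m/s

From the de Broglie relation λ = h/(mv), we solve for v:

v = h/(mλ)
v = (6.626 × 10^-34 J·s) / (1.67 × 10^-27 kg × 7.41 × 10^-10 m)
v = 5.35 × 10^2 m/s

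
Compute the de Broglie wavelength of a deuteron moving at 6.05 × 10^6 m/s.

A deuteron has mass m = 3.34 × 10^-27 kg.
3.28 × 10^-14 m

Using the de Broglie relation λ = h/(mv):

λ = h/(mv)
λ = (6.626 × 10^-34 J·s) / (3.34 × 10^-27 kg × 6.05 × 10^6 m/s)
λ = 3.28 × 10^-14 m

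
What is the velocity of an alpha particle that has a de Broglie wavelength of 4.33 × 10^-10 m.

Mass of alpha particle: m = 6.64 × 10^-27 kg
2.30 × 10^2 m/s

From the de Broglie relation λ = h/(mv), we solve for v:

v = h/(mλ)
v = (6.626 × 10^-34 J·s) / (6.64 × 10^-27 kg × 4.33 × 10^-10 m)
v = 2.30 × 10^2 m/s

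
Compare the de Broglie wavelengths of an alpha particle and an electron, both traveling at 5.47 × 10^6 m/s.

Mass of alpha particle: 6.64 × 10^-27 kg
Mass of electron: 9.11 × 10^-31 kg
The electron has the longer wavelength.

Using λ = h/(mv), since both particles have the same velocity, the wavelength depends only on mass.

For alpha particle: λ₁ = h/(m₁v) = 1.82 × 10^-14 m
For electron: λ₂ = h/(m₂v) = 1.33 × 10^-10 m

Since λ ∝ 1/m at constant velocity, the lighter particle has the longer wavelength.

The electron has the longer de Broglie wavelength.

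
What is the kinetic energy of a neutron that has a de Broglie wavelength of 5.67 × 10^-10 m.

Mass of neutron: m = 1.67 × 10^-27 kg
4.09 × 10^-22 J (or 2.55 × 10^-3 eV)

From λ = h/√(2mKE), we solve for KE:

λ² = h²/(2mKE)
KE = h²/(2mλ²)
KE = (6.626 × 10^-34 J·s)² / (2 × 1.67 × 10^-27 kg × (5.67 × 10^-10 m)²)
KE = 4.09 × 10^-22 J
KE = 2.55 × 10^-3 eV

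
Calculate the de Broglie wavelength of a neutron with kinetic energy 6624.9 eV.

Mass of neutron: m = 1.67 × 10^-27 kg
3.52 × 10^-13 m

Using λ = h/√(2mKE):

First convert KE to Joules: KE = 6624.9 eV = 1.061 × 10^-15 J

λ = h/√(2mKE)
λ = (6.626 × 10^-34 J·s) / √(2 × 1.67 × 10^-27 kg × 1.061 × 10^-15 J)
λ = 3.52 × 10^-13 m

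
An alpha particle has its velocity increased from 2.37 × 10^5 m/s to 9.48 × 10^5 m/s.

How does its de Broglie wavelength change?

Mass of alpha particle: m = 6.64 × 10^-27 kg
The wavelength decreases by a factor of 4.

Using λ = h/(mv):

Initial wavelength: λ₁ = h/(mv₁) = 4.21 × 10^-13 m
Final wavelength: λ₂ = h/(mv₂) = 1.05 × 10^-13 m

Since λ ∝ 1/v, when velocity increases by a factor of 4, the wavelength decreases by a factor of 4.

λ₂/λ₁ = v₁/v₂ = 1/4

The wavelength decreases by a factor of 4.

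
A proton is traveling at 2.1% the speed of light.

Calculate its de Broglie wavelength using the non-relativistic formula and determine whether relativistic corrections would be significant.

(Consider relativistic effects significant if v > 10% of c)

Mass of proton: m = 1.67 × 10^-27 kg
No, relativistic corrections are not needed.

Using the non-relativistic de Broglie formula λ = h/(mv):

v = 2.1% × c = 6.296 × 10^6 m/s

λ = h/(mv)
λ = (6.626 × 10^-34 J·s) / (1.67 × 10^-27 kg × 6.296 × 10^6 m/s)
λ = 6.30 × 10^-14 m

Since v = 2.1% of c < 10% of c, relativistic corrections are NOT significant and this non-relativistic result is a good approximation.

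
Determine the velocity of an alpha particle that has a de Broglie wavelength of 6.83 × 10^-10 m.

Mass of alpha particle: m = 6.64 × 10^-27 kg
1.46 × 10^2 m/s

From the de Broglie relation λ = h/(mv), we solve for v:

v = h/(mλ)
v = (6.626 × 10^-34 J·s) / (6.64 × 10^-27 kg × 6.83 × 10^-10 m)
v = 1.46 × 10^2 m/s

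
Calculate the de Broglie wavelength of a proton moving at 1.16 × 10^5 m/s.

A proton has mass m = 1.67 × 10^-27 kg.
3.42 × 10^-12 m

Using the de Broglie relation λ = h/(mv):

λ = h/(mv)
λ = (6.626 × 10^-34 J·s) / (1.67 × 10^-27 kg × 1.16 × 10^5 m/s)
λ = 3.42 × 10^-12 m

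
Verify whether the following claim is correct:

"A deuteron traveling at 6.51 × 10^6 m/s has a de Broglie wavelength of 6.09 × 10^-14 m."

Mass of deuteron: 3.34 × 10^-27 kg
False

The claim is incorrect.

Using λ = h/(mv):
λ = (6.626 × 10^-34 J·s) / (3.34 × 10^-27 kg × 6.51 × 10^6 m/s)
λ = 3.05 × 10^-14 m

The actual wavelength differs from the claimed 6.09 × 10^-14 m.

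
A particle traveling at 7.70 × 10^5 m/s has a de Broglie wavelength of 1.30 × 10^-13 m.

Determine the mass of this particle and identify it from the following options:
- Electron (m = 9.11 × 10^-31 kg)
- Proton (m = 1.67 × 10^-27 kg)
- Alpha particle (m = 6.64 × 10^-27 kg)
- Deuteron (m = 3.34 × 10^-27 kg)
The particle is an alpha particle.

From λ = h/(mv), solve for mass:

m = h/(λv)
m = (6.626 × 10^-34 J·s) / (1.30 × 10^-13 m × 7.70 × 10^5 m/s)
m = 6.62 × 10^-27 kg

Comparing with the listed masses, this is closest to an alpha particle.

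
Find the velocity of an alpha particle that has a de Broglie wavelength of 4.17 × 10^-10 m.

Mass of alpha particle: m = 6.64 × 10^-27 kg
2.39 × 10^2 m/s

From the de Broglie relation λ = h/(mv), we solve for v:

v = h/(mλ)
v = (6.626 × 10^-34 J·s) / (6.64 × 10^-27 kg × 4.17 × 10^-10 m)
v = 2.39 × 10^2 m/s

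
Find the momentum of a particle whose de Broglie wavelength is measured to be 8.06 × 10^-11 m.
8.22 × 10^-24 kg·m/s

From the de Broglie relation λ = h/p, we solve for p:

p = h/λ
p = (6.626 × 10^-34 J·s) / (8.06 × 10^-11 m)
p = 8.22 × 10^-24 kg·m/s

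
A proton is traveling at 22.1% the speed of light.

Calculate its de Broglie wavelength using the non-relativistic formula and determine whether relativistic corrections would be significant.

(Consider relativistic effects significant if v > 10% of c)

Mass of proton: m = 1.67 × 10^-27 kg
Yes, relativistic corrections are needed.

Using the non-relativistic de Broglie formula λ = h/(mv):

v = 22.1% × c = 6.625 × 10^7 m/s

λ = h/(mv)
λ = (6.626 × 10^-34 J·s) / (1.67 × 10^-27 kg × 6.625 × 10^7 m/s)
λ = 5.99 × 10^-15 m

Since v = 22.1% of c > 10% of c, relativistic corrections ARE significant and the actual wavelength would differ from this non-relativistic estimate.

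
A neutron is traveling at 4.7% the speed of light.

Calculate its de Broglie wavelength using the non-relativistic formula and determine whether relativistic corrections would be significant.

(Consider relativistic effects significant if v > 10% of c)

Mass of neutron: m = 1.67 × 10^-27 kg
No, relativistic corrections are not needed.

Using the non-relativistic de Broglie formula λ = h/(mv):

v = 4.7% × c = 1.409 × 10^7 m/s

λ = h/(mv)
λ = (6.626 × 10^-34 J·s) / (1.67 × 10^-27 kg × 1.409 × 10^7 m/s)
λ = 2.82 × 10^-14 m

Since v = 4.7% of c < 10% of c, relativistic corrections are NOT significant and this non-relativistic result is a good approximation.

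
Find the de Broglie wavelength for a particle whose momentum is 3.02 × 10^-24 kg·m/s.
2.19 × 10^-10 m

Using the de Broglie relation λ = h/p:

λ = h/p
λ = (6.626 × 10^-34 J·s) / (3.02 × 10^-24 kg·m/s)
λ = 2.19 × 10^-10 m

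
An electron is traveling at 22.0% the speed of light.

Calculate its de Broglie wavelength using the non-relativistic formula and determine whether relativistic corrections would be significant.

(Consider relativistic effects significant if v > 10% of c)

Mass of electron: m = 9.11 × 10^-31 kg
Yes, relativistic corrections are needed.

Using the non-relativistic de Broglie formula λ = h/(mv):

v = 22.0% × c = 6.595 × 10^7 m/s

λ = h/(mv)
λ = (6.626 × 10^-34 J·s) / (9.11 × 10^-31 kg × 6.595 × 10^7 m/s)
λ = 1.10 × 10^-11 m

Since v = 22.0% of c > 10% of c, relativistic corrections ARE significant and the actual wavelength would differ from this non-relativistic estimate.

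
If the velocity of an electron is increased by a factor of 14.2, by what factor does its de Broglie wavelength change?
The wavelength decreases by a factor of 14.2.

From λ = h/(mv), the wavelength is inversely proportional to velocity:

λ ∝ 1/v

If v → 14.2v, then λ → λ/14.2

When velocity is increased by a factor of 14.2, the wavelength decreases by a factor of 14.2.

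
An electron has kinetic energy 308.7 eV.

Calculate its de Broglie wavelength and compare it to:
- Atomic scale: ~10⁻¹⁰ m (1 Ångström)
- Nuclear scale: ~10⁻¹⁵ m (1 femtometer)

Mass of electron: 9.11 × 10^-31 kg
λ = 6.98 × 10^-11 m, which is between nuclear and atomic scales.

Using λ = h/√(2mKE):

KE = 308.7 eV = 4.946 × 10^-17 J

λ = h/√(2mKE)
λ = (6.626 × 10^-34 J·s) / √(2 × 9.11 × 10^-31 kg × 4.946 × 10^-17 J)
λ = 6.98 × 10^-11 m

Comparison:
- Atomic scale (10⁻¹⁰ m): λ is 0.7× this size
- Nuclear scale (10⁻¹⁵ m): λ is 7e+04× this size

The wavelength is between nuclear and atomic scales.

This wavelength is appropriate for probing atomic structure but too large for nuclear physics experiments.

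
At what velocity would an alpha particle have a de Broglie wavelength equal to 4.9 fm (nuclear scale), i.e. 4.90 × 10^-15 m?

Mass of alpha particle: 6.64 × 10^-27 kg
2.04 × 10^7 m/s

From λ = h/(mv), solve for v:

v = h/(mλ)
v = (6.626 × 10^-34 J·s) / (6.64 × 10^-27 kg × 4.90 × 10^-15 m)
v = 2.04 × 10^7 m/s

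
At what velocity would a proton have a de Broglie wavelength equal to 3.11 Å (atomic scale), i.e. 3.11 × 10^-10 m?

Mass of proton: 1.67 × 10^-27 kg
1.28 × 10^3 m/s

From λ = h/(mv), solve for v:

v = h/(mλ)
v = (6.626 × 10^-34 J·s) / (1.67 × 10^-27 kg × 3.11 × 10^-10 m)
v = 1.28 × 10^3 m/s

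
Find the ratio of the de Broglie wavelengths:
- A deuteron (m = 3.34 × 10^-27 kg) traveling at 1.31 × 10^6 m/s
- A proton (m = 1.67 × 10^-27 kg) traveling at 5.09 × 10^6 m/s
λ₁/λ₂ = 1.94

Using λ = h/(mv):

λ₁ = h/(m₁v₁) = 1.51 × 10^-13 m
λ₂ = h/(m₂v₂) = 7.80 × 10^-14 m

Ratio λ₁/λ₂ = (m₂v₂)/(m₁v₁)
         = (1.67 × 10^-27 kg × 5.09 × 10^6 m/s) / (3.34 × 10^-27 kg × 1.31 × 10^6 m/s)
         = 1.94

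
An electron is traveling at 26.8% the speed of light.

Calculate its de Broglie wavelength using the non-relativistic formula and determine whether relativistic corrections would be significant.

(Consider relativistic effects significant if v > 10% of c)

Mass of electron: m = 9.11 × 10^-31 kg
Yes, relativistic corrections are needed.

Using the non-relativistic de Broglie formula λ = h/(mv):

v = 26.8% × c = 8.034 × 10^7 m/s

λ = h/(mv)
λ = (6.626 × 10^-34 J·s) / (9.11 × 10^-31 kg × 8.034 × 10^7 m/s)
λ = 9.05 × 10^-12 m

Since v = 26.8% of c > 10% of c, relativistic corrections ARE significant and the actual wavelength would differ from this non-relativistic estimate.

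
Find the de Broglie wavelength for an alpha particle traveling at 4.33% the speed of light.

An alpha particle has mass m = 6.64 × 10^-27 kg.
7.69 × 10^-15 m

Using the de Broglie relation λ = h/(mv):

v = 4.33% × c = 1.298 × 10^7 m/s

λ = h/(mv)
λ = (6.626 × 10^-34 J·s) / (6.64 × 10^-27 kg × 1.298 × 10^7 m/s)
λ = 7.69 × 10^-15 m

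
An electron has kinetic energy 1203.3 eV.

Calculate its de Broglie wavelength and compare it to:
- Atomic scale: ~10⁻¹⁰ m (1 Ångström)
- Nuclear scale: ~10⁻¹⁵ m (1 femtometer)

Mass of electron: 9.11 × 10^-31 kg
λ = 3.54 × 10^-11 m, which is between nuclear and atomic scales.

Using λ = h/√(2mKE):

KE = 1203.3 eV = 1.928 × 10^-16 J

λ = h/√(2mKE)
λ = (6.626 × 10^-34 J·s) / √(2 × 9.11 × 10^-31 kg × 1.928 × 10^-16 J)
λ = 3.54 × 10^-11 m

Comparison:
- Atomic scale (10⁻¹⁰ m): λ is 0.35× this size
- Nuclear scale (10⁻¹⁵ m): λ is 3.5e+04× this size

The wavelength is between nuclear and atomic scales.

This wavelength is appropriate for probing atomic structure but too large for nuclear physics experiments.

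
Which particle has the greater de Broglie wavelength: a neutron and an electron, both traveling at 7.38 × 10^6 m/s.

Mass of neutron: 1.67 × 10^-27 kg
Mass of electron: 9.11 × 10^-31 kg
The electron has the longer wavelength.

Using λ = h/(mv), since both particles have the same velocity, the wavelength depends only on mass.

For neutron: λ₁ = h/(m₁v) = 5.38 × 10^-14 m
For electron: λ₂ = h/(m₂v) = 9.86 × 10^-11 m

Since λ ∝ 1/m at constant velocity, the lighter particle has the longer wavelength.

The electron has the longer de Broglie wavelength.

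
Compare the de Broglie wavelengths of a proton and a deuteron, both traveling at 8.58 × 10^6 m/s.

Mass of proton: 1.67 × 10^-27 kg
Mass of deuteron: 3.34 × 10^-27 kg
The proton has the longer wavelength.

Using λ = h/(mv), since both particles have the same velocity, the wavelength depends only on mass.

For proton: λ₁ = h/(m₁v) = 4.62 × 10^-14 m
For deuteron: λ₂ = h/(m₂v) = 2.31 × 10^-14 m

Since λ ∝ 1/m at constant velocity, the lighter particle has the longer wavelength.

The proton has the longer de Broglie wavelength.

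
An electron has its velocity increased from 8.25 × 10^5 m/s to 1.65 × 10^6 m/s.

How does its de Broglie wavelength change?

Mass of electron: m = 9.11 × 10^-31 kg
The wavelength decreases by a factor of 2.

Using λ = h/(mv):

Initial wavelength: λ₁ = h/(mv₁) = 8.82 × 10^-10 m
Final wavelength: λ₂ = h/(mv₂) = 4.41 × 10^-10 m

Since λ ∝ 1/v, when velocity increases by a factor of 2, the wavelength decreases by a factor of 2.

λ₂/λ₁ = v₁/v₂ = 1/2

The wavelength decreases by a factor of 2.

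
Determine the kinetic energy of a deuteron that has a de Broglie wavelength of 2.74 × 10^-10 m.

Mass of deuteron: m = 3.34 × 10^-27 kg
8.75 × 10^-22 J (or 5.46 × 10^-3 eV)

From λ = h/√(2mKE), we solve for KE:

λ² = h²/(2mKE)
KE = h²/(2mλ²)
KE = (6.626 × 10^-34 J·s)² / (2 × 3.34 × 10^-27 kg × (2.74 × 10^-10 m)²)
KE = 8.75 × 10^-22 J
KE = 5.46 × 10^-3 eV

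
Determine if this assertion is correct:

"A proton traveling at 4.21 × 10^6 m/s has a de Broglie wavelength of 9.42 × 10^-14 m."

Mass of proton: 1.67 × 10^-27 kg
True

The claim is correct.

Using λ = h/(mv):
λ = (6.626 × 10^-34 J·s) / (1.67 × 10^-27 kg × 4.21 × 10^6 m/s)
λ = 9.42 × 10^-14 m

This matches the claimed value.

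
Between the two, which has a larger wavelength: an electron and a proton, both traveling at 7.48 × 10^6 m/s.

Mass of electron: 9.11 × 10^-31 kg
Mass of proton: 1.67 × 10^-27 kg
The electron has the longer wavelength.

Using λ = h/(mv), since both particles have the same velocity, the wavelength depends only on mass.

For electron: λ₁ = h/(m₁v) = 9.72 × 10^-11 m
For proton: λ₂ = h/(m₂v) = 5.30 × 10^-14 m

Since λ ∝ 1/m at constant velocity, the lighter particle has the longer wavelength.

The electron has the longer de Broglie wavelength.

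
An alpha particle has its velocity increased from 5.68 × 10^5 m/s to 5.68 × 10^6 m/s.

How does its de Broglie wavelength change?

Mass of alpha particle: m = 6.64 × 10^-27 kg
The wavelength decreases by a factor of 10.

Using λ = h/(mv):

Initial wavelength: λ₁ = h/(mv₁) = 1.76 × 10^-13 m
Final wavelength: λ₂ = h/(mv₂) = 1.76 × 10^-14 m

Since λ ∝ 1/v, when velocity increases by a factor of 10, the wavelength decreases by a factor of 10.

λ₂/λ₁ = v₁/v₂ = 1/10

The wavelength decreases by a factor of 10.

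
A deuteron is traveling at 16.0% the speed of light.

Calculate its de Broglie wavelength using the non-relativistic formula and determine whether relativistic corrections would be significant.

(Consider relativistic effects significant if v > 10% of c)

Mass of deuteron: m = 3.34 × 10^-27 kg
Yes, relativistic corrections are needed.

Using the non-relativistic de Broglie formula λ = h/(mv):

v = 16.0% × c = 4.797 × 10^7 m/s

λ = h/(mv)
λ = (6.626 × 10^-34 J·s) / (3.34 × 10^-27 kg × 4.797 × 10^7 m/s)
λ = 4.14 × 10^-15 m

Since v = 16.0% of c > 10% of c, relativistic corrections ARE significant and the actual wavelength would differ from this non-relativistic estimate.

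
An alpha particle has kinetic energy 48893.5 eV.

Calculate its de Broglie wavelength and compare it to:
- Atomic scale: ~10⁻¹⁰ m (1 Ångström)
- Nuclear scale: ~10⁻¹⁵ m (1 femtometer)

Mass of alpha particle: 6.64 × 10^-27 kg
λ = 6.50 × 10^-14 m, which is between nuclear and atomic scales.

Using λ = h/√(2mKE):

KE = 48893.5 eV = 7.834 × 10^-15 J

λ = h/√(2mKE)
λ = (6.626 × 10^-34 J·s) / √(2 × 6.64 × 10^-27 kg × 7.834 × 10^-15 J)
λ = 6.50 × 10^-14 m

Comparison:
- Atomic scale (10⁻¹⁰ m): λ is 0.00065× this size
- Nuclear scale (10⁻¹⁵ m): λ is 65× this size

The wavelength is between nuclear and atomic scales.

This wavelength is appropriate for probing atomic structure but too large for nuclear physics experiments.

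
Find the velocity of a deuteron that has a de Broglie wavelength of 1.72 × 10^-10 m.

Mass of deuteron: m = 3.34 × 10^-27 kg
1.15 × 10^3 m/s

From the de Broglie relation λ = h/(mv), we solve for v:

v = h/(mλ)
v = (6.626 × 10^-34 J·s) / (3.34 × 10^-27 kg × 1.72 × 10^-10 m)
v = 1.15 × 10^3 m/s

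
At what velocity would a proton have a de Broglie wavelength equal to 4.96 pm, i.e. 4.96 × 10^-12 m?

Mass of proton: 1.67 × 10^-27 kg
8.00 × 10^4 m/s

From λ = h/(mv), solve for v:

v = h/(mλ)
v = (6.626 × 10^-34 J·s) / (1.67 × 10^-27 kg × 4.96 × 10^-12 m)
v = 8.00 × 10^4 m/s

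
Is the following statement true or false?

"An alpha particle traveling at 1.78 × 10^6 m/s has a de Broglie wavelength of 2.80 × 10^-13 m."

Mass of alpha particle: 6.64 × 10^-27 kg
False

The claim is incorrect.

Using λ = h/(mv):
λ = (6.626 × 10^-34 J·s) / (6.64 × 10^-27 kg × 1.78 × 10^6 m/s)
λ = 5.61 × 10^-14 m

The actual wavelength differs from the claimed 2.80 × 10^-13 m.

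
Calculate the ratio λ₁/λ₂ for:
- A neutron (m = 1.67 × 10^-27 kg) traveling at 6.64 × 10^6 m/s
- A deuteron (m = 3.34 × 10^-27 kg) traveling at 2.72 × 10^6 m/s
λ₁/λ₂ = 0.819

Using λ = h/(mv):

λ₁ = h/(m₁v₁) = 5.98 × 10^-14 m
λ₂ = h/(m₂v₂) = 7.29 × 10^-14 m

Ratio λ₁/λ₂ = (m₂v₂)/(m₁v₁)
         = (3.34 × 10^-27 kg × 2.72 × 10^6 m/s) / (1.67 × 10^-27 kg × 6.64 × 10^6 m/s)
         = 0.819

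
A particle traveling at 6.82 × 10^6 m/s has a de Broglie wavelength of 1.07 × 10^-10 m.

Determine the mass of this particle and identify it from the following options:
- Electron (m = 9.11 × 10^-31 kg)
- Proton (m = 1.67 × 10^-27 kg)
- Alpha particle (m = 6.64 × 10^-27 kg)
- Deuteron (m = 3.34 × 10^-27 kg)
The particle is an electron.

From λ = h/(mv), solve for mass:

m = h/(λv)
m = (6.626 × 10^-34 J·s) / (1.07 × 10^-10 m × 6.82 × 10^6 m/s)
m = 9.08 × 10^-31 kg

Comparing with the listed masses, this is closest to an electron.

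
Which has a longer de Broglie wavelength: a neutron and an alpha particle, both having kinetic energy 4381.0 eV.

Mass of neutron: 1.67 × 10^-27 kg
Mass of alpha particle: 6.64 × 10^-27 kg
The neutron has the longer wavelength.

Using λ = h/√(2mKE):

For neutron: λ₁ = h/√(2m₁KE) = 4.33 × 10^-13 m
For alpha particle: λ₂ = h/√(2m₂KE) = 2.17 × 10^-13 m

Since λ ∝ 1/√m at constant kinetic energy, the lighter particle has the longer wavelength.

The neutron has the longer de Broglie wavelength.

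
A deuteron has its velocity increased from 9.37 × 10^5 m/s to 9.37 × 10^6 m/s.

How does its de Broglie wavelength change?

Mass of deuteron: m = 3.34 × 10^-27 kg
The wavelength decreases by a factor of 10.

Using λ = h/(mv):

Initial wavelength: λ₁ = h/(mv₁) = 2.12 × 10^-13 m
Final wavelength: λ₂ = h/(mv₂) = 2.12 × 10^-14 m

Since λ ∝ 1/v, when velocity increases by a factor of 10, the wavelength decreases by a factor of 10.

λ₂/λ₁ = v₁/v₂ = 1/10

The wavelength decreases by a factor of 10.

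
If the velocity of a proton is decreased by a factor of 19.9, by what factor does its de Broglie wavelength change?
The wavelength increases by a factor of 19.9.

From λ = h/(mv), the wavelength is inversely proportional to velocity:

λ ∝ 1/v

If v → v/19.9, then λ → 19.9λ

When velocity is decreased by a factor of 19.9, the wavelength increases by a factor of 19.9.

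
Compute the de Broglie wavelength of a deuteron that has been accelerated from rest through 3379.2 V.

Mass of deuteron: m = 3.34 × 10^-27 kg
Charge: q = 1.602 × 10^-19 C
3.48 × 10^-13 m

When a particle is accelerated through voltage V, it gains kinetic energy KE = qV.

The de Broglie wavelength is then λ = h/√(2mqV):

λ = h/√(2mqV)
λ = (6.626 × 10^-34 J·s) / √(2 × 3.34 × 10^-27 kg × 1.602 × 10^-19 C × 3379.2 V)
λ = 3.48 × 10^-13 m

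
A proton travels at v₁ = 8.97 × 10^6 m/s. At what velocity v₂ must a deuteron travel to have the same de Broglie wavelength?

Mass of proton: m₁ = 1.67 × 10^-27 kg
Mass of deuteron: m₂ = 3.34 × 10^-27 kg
v₂ = 4.48 × 10^6 m/s

For equal de Broglie wavelengths: λ₁ = λ₂

h/(m₁v₁) = h/(m₂v₂)
m₁v₁ = m₂v₂
v₂ = v₁ · (m₁/m₂)

v₂ = 8.97 × 10^6 m/s × (1.67 × 10^-27 kg / 3.34 × 10^-27 kg)
v₂ = 4.48 × 10^6 m/s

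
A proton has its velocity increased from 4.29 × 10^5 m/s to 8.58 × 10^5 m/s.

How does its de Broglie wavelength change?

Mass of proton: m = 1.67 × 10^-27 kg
The wavelength decreases by a factor of 2.

Using λ = h/(mv):

Initial wavelength: λ₁ = h/(mv₁) = 9.25 × 10^-13 m
Final wavelength: λ₂ = h/(mv₂) = 4.62 × 10^-13 m

Since λ ∝ 1/v, when velocity increases by a factor of 2, the wavelength decreases by a factor of 2.

λ₂/λ₁ = v₁/v₂ = 1/2

The wavelength decreases by a factor of 2.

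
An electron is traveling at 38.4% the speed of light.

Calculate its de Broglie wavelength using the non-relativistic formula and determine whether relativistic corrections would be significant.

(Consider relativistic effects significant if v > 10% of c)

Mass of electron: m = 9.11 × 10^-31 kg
Yes, relativistic corrections are needed.

Using the non-relativistic de Broglie formula λ = h/(mv):

v = 38.4% × c = 1.151 × 10^8 m/s

λ = h/(mv)
λ = (6.626 × 10^-34 J·s) / (9.11 × 10^-31 kg × 1.151 × 10^8 m/s)
λ = 6.32 × 10^-12 m

Since v = 38.4% of c > 10% of c, relativistic corrections ARE significant and the actual wavelength would differ from this non-relativistic estimate.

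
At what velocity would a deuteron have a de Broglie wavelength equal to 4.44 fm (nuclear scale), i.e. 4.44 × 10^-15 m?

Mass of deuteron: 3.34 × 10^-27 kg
4.47 × 10^7 m/s

From λ = h/(mv), solve for v:

v = h/(mλ)
v = (6.626 × 10^-34 J·s) / (3.34 × 10^-27 kg × 4.44 × 10^-15 m)
v = 4.47 × 10^7 m/s

Note: This velocity is 14.9% of the speed of light, so relativistic corrections would be needed for a more accurate calculation.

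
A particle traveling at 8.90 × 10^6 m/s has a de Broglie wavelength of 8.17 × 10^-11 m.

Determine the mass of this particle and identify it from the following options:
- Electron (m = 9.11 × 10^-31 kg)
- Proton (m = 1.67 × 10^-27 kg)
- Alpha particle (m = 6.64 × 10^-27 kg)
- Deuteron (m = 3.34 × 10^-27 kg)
The particle is an electron.

From λ = h/(mv), solve for mass:

m = h/(λv)
m = (6.626 × 10^-34 J·s) / (8.17 × 10^-11 m × 8.90 × 10^6 m/s)
m = 9.11 × 10^-31 kg

Comparing with the listed masses, this is closest to an electron.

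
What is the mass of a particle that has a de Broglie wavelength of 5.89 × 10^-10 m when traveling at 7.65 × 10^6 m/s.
1.47 × 10^-31 kg

From the de Broglie relation λ = h/(mv), we solve for m:

m = h/(λv)
m = (6.626 × 10^-34 J·s) / (5.89 × 10^-10 m × 7.65 × 10^6 m/s)
m = 1.47 × 10^-31 kg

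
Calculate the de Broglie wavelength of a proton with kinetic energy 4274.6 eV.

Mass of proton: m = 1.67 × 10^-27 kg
4.38 × 10^-13 m

Using λ = h/√(2mKE):

First convert KE to Joules: KE = 4274.6 eV = 6.849 × 10^-16 J

λ = h/√(2mKE)
λ = (6.626 × 10^-34 J·s) / √(2 × 1.67 × 10^-27 kg × 6.849 × 10^-16 J)
λ = 4.38 × 10^-13 m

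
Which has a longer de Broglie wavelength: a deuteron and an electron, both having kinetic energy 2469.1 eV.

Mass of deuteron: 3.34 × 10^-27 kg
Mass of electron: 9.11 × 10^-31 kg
The electron has the longer wavelength.

Using λ = h/√(2mKE):

For deuteron: λ₁ = h/√(2m₁KE) = 4.08 × 10^-13 m
For electron: λ₂ = h/√(2m₂KE) = 2.47 × 10^-11 m

Since λ ∝ 1/√m at constant kinetic energy, the lighter particle has the longer wavelength.

The electron has the longer de Broglie wavelength.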